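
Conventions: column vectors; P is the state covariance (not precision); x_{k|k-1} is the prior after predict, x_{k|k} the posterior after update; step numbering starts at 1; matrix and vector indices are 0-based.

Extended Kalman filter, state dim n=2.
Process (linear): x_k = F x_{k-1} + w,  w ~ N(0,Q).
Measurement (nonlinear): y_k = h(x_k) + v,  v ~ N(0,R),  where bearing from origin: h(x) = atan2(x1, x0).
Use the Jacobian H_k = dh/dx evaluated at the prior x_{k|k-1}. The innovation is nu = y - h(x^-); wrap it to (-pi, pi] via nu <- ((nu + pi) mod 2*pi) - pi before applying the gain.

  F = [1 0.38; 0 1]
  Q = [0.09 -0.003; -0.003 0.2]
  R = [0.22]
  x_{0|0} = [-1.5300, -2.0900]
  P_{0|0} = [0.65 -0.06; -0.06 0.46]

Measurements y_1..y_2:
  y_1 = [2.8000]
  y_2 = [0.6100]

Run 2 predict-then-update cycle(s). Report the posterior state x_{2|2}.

x_post = [-3.6142, 0.1145]

step 1: x^-=[-2.3242, -2.0900]  P^-=[0.7608 0.1118; 0.1118 0.6600]  H_jac=[0.2139 -0.2379]  S=[0.2808]  K=[0.4849; -0.4740]  nu=[-1.0740]  x^+=[-2.8450, -1.5809]  P^+=[0.6948 0.1763; 0.1763 0.5969]
step 2: x^-=[-3.4458, -1.5809]  P^-=[1.0050 0.4002; 0.4002 0.7969]  H_jac=[0.1100 -0.2397]  S=[0.2569]  K=[0.0569; -0.5725]  nu=[-2.9617]  x^+=[-3.6142, 0.1145]  P^+=[1.0042 0.4085; 0.4085 0.7127]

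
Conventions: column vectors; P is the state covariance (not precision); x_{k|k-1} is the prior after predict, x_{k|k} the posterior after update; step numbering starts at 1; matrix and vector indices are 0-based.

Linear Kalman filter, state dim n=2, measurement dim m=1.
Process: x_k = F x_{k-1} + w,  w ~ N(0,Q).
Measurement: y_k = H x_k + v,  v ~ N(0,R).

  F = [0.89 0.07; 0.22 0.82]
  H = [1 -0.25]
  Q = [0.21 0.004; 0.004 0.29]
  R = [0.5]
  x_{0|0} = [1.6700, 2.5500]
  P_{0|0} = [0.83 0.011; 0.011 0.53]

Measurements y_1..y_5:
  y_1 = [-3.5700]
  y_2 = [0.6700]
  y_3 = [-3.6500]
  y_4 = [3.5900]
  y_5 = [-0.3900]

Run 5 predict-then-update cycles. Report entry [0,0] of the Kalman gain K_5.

K[0,0] = 0.4538

step 1: x^-=[1.6648, 2.4584]  P^-=[0.8714 0.2051; 0.2051 0.6905]  S=[1.3120]  K=[0.6251; 0.0248]  nu=[-4.6202]  x^+=[-1.2233, 2.3439]  P^+=[0.3588 0.1848; 0.1848 0.6897]
step 2: x^-=[-0.9246, 1.6529]  P^-=[0.5206 0.2516; 0.2516 0.8378]  S=[0.9472]  K=[0.4832; 0.0445]  nu=[2.0079]  x^+=[0.0456, 1.7422]  P^+=[0.2994 0.2312; 0.2312 0.8359]
step 3: x^-=[0.1625, 1.4386]  P^-=[0.4801 0.2829; 0.2829 0.9500]  S=[0.8980]  K=[0.4558; 0.0506]  nu=[-3.4529]  x^+=[-1.4114, 1.2640]  P^+=[0.2935 0.2622; 0.2622 0.9477]
step 4: x^-=[-1.1677, 0.7260]  P^-=[0.4798 0.3113; 0.3113 1.0360]  S=[0.8889]  K=[0.4522; 0.0588]  nu=[4.9392]  x^+=[1.0658, 1.0163]  P^+=[0.2980 0.2876; 0.2876 1.0330]
step 5: x^-=[1.0197, 1.0678]  P^-=[0.4870 0.3360; 0.3360 1.1028]  S=[0.8879]  K=[0.4538; 0.0679]  nu=[-1.1428]  x^+=[0.5011, 0.9902]  P^+=[0.3041 0.3086; 0.3086 1.0987]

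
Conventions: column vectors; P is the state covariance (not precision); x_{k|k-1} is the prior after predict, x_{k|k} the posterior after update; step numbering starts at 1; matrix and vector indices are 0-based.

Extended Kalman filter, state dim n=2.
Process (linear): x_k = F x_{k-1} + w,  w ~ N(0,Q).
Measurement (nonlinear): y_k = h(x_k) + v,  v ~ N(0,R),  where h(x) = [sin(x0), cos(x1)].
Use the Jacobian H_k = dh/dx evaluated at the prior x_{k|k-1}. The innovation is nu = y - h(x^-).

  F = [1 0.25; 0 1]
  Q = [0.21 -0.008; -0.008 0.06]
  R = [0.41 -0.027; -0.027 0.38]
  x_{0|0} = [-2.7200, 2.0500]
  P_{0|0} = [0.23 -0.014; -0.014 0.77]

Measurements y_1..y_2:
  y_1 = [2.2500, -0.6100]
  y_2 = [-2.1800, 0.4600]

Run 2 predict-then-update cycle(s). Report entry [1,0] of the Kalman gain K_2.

step 1: x^-=[-2.2075, 2.0500]  P^-=[0.4811 0.1705; 0.1705 0.8300]  H_jac=[-0.5945 0.0000; 0.0000 -0.8874]  S=[0.5801 0.0630; 0.0630 1.0336]  K=[-0.4804 -0.1171; -0.0981 -0.7066]  nu=[3.0541, -0.1489]  x^+=[-3.6573, 1.8557]  P^+=[0.3260 0.0355; 0.0355 0.2996]
step 2: x^-=[-3.1934, 1.8557]  P^-=[0.5725 0.1024; 0.1024 0.3596]  H_jac=[-0.9987 0.0000; 0.0000 -0.9597]  S=[0.9809 0.0712; 0.0712 0.7112]  K=[-0.5770 -0.0805; -0.0696 -0.4783]  nu=[-2.2317, 0.7411]  x^+=[-1.9653, 1.6566]  P^+=[0.2347 0.0156; 0.0156 0.1874]

K[1,0] = -0.0696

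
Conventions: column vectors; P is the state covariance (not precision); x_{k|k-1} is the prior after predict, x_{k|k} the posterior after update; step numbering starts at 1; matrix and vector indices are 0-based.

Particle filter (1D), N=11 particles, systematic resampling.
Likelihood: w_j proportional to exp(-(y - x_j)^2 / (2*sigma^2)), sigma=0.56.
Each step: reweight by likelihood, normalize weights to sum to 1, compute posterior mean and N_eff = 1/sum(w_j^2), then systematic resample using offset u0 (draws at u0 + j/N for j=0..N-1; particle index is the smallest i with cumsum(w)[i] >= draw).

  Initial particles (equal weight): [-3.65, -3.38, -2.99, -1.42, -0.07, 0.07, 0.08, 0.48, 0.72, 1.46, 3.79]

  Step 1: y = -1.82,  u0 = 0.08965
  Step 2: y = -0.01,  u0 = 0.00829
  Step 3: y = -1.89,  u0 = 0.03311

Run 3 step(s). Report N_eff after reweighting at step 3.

step 1: w=[0.0052, 0.0223, 0.1216, 0.8355, 0.0082, 0.0036, 0.0034, 0.0002, 0.0000, 0.0000, 0.0000]  mean=-1.6440  Neff=1.4016  idx=[2, 3, 3, 3, 3, 3, 3, 3, 3, 3, 6]
step 2: w=[0.0000, 0.0308, 0.0308, 0.0308, 0.0308, 0.0308, 0.0308, 0.0308, 0.0308, 0.0308, 0.7231]  mean=-0.3354  Neff=1.8821  idx=[1, 4, 7, 10, 10, 10, 10, 10, 10, 10, 10]
step 3: w=[0.3308, 0.3308, 0.3308, 0.0010, 0.0010, 0.0010, 0.0010, 0.0010, 0.0010, 0.0010, 0.0010]  mean=-1.4084  Neff=3.0469  idx=[0, 0, 0, 0, 1, 1, 1, 2, 2, 2, 2]

N_eff = 3.0469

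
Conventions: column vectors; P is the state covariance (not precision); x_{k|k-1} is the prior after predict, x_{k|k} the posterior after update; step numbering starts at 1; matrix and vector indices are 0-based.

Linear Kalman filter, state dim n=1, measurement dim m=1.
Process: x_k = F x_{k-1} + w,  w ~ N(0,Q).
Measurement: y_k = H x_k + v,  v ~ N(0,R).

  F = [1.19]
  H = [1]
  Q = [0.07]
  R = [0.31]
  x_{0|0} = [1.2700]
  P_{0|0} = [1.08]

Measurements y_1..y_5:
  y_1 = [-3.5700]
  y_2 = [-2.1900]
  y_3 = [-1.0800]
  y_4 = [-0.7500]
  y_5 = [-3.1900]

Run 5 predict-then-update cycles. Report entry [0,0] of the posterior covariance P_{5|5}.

P_post[0,0] = 0.1483

step 1: x^-=[1.5113]  P^-=[1.5994]  S=[1.9094]  K=[0.8376]  nu=[-5.0813]  x^+=[-2.7450]  P^+=[0.2597]
step 2: x^-=[-3.2666]  P^-=[0.4377]  S=[0.7477]  K=[0.5854]  nu=[1.0766]  x^+=[-2.6363]  P^+=[0.1815]
step 3: x^-=[-3.1372]  P^-=[0.3270]  S=[0.6370]  K=[0.5133]  nu=[2.0572]  x^+=[-2.0812]  P^+=[0.1591]
step 4: x^-=[-2.4766]  P^-=[0.2953]  S=[0.6053]  K=[0.4879]  nu=[1.7266]  x^+=[-1.6342]  P^+=[0.1512]
step 5: x^-=[-1.9447]  P^-=[0.2842]  S=[0.5942]  K=[0.4783]  nu=[-1.2453]  x^+=[-2.5403]  P^+=[0.1483]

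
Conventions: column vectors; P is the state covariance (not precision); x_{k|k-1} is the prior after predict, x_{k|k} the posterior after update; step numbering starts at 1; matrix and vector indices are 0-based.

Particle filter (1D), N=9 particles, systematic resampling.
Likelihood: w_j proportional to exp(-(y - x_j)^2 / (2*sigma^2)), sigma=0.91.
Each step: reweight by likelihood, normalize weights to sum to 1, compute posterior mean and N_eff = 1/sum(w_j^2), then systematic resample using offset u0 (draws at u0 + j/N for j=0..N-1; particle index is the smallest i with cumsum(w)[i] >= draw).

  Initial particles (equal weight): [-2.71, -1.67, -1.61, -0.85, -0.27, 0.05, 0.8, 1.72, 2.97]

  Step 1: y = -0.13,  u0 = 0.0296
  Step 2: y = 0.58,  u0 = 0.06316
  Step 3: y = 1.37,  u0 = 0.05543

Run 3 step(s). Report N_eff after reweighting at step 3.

step 1: w=[0.0046, 0.0605, 0.0675, 0.1853, 0.2504, 0.2485, 0.1503, 0.0321, 0.0008]  mean=-0.2571  Neff=5.2446  idx=[1, 3, 3, 4, 4, 5, 5, 5, 6]
step 2: w=[0.0087, 0.0536, 0.0536, 0.1192, 0.1192, 0.1556, 0.1556, 0.1556, 0.1790]  mean=-0.0034  Neff=7.2001  idx=[2, 3, 4, 5, 5, 6, 7, 8, 8]
step 3: w=[0.0146, 0.0565, 0.0565, 0.1002, 0.1002, 0.1002, 0.1002, 0.2358, 0.2358]  mean=0.3543  Neff=6.3318  idx=[1, 3, 4, 5, 6, 7, 7, 8, 8]

N_eff = 6.3318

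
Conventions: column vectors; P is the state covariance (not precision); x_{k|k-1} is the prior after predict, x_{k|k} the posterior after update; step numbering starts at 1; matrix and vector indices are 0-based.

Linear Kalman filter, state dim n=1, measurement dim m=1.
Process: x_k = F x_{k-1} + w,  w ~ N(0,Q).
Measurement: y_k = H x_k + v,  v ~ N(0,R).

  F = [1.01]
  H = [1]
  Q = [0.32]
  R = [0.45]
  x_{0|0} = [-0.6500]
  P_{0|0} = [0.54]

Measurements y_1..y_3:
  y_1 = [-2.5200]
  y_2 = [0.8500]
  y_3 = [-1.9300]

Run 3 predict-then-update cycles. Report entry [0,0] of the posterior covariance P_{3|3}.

step 1: x^-=[-0.6565]  P^-=[0.8709]  S=[1.3209]  K=[0.6593]  nu=[-1.8635]  x^+=[-1.8851]  P^+=[0.2967]
step 2: x^-=[-1.9040]  P^-=[0.6227]  S=[1.0727]  K=[0.5805]  nu=[2.7540]  x^+=[-0.3053]  P^+=[0.2612]
step 3: x^-=[-0.3084]  P^-=[0.5865]  S=[1.0365]  K=[0.5658]  nu=[-1.6216]  x^+=[-1.2260]  P^+=[0.2546]

P_post[0,0] = 0.2546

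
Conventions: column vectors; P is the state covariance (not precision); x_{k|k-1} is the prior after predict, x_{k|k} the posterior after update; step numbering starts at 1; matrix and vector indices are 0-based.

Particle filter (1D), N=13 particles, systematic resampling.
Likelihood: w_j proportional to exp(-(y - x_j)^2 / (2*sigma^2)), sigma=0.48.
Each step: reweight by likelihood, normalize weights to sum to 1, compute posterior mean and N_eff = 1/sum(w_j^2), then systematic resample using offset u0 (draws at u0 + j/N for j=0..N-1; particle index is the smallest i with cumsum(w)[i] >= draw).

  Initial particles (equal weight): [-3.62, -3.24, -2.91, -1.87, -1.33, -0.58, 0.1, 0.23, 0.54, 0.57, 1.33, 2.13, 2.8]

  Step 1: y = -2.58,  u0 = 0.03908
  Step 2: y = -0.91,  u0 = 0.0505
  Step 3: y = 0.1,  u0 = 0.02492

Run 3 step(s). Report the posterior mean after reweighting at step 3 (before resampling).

step 1: w=[0.0582, 0.2366, 0.4807, 0.2039, 0.0205, 0.0001, 0.0000, 0.0000, 0.0000, 0.0000, 0.0000, 0.0000, 0.0000]  mean=-2.7847  Neff=3.0082  idx=[0, 1, 1, 1, 2, 2, 2, 2, 2, 2, 3, 3, 3]
step 2: w=[0.0000, 0.0000, 0.0000, 0.0000, 0.0004, 0.0004, 0.0004, 0.0004, 0.0004, 0.0004, 0.3325, 0.3325, 0.3325]  mean=-1.8727  Neff=3.0154  idx=[10, 10, 10, 10, 11, 11, 11, 11, 11, 12, 12, 12, 12]
step 3: w=[0.0769, 0.0769, 0.0769, 0.0769, 0.0769, 0.0769, 0.0769, 0.0769, 0.0769, 0.0769, 0.0769, 0.0769, 0.0769]  mean=-1.8700  Neff=13.0000  idx=[0, 1, 2, 3, 4, 5, 6, 7, 8, 9, 10, 11, 12]

post_mean = -1.8700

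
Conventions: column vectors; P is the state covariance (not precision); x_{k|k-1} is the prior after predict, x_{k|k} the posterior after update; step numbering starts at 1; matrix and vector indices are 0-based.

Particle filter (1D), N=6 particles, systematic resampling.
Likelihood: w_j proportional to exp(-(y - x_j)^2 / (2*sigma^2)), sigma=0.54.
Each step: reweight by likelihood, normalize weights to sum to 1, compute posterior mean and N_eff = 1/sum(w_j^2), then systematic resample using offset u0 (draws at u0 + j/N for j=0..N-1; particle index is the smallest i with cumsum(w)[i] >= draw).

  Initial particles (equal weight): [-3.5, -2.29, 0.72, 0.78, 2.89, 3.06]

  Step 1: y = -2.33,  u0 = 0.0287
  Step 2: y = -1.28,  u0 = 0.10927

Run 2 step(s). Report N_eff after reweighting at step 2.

N_eff = 5.0025

step 1: w=[0.0875, 0.9125, 0.0000, 0.0000, 0.0000, 0.0000]  mean=-2.3959  Neff=1.1900  idx=[0, 1, 1, 1, 1, 1]
step 2: w=[0.0002, 0.2000, 0.2000, 0.2000, 0.2000, 0.2000]  mean=-2.2903  Neff=5.0025  idx=[1, 2, 3, 4, 4, 5]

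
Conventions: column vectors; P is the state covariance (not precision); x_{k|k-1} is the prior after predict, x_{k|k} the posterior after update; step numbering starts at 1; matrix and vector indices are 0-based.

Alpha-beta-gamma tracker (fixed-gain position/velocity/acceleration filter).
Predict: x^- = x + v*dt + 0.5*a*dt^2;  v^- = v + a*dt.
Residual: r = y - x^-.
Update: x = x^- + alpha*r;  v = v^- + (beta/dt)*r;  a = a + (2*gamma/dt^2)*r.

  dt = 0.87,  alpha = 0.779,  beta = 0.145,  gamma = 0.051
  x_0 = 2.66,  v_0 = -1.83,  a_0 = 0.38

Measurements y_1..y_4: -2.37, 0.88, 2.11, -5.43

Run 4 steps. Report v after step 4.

step 1: x_pred=1.2117  r=-3.5817  x^+=-1.5784  v^+=-2.0964  a^+=-0.1027
step 2: x_pred=-3.4411  r=4.3211  x^+=-0.0750  v^+=-1.4655  a^+=0.4796
step 3: x_pred=-1.1684  r=3.2784  x^+=1.3855  v^+=-0.5018  a^+=0.9214
step 4: x_pred=1.2976  r=-6.7276  x^+=-3.9432  v^+=-0.8214  a^+=0.0148

v_post = -0.8214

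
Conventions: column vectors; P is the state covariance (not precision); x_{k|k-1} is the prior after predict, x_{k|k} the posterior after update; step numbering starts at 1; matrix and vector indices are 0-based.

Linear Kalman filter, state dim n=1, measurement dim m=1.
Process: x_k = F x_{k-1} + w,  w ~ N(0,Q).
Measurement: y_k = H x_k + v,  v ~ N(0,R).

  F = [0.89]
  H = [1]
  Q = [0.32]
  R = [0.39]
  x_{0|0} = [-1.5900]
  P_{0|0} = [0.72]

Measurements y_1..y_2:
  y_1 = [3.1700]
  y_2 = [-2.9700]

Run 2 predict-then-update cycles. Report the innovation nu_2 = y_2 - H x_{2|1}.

step 1: x^-=[-1.4151]  P^-=[0.8903]  S=[1.2803]  K=[0.6954]  nu=[4.5851]  x^+=[1.7733]  P^+=[0.2712]
step 2: x^-=[1.5783]  P^-=[0.5348]  S=[0.9248]  K=[0.5783]  nu=[-4.5483]  x^+=[-1.0520]  P^+=[0.2255]

innov = [-4.5483]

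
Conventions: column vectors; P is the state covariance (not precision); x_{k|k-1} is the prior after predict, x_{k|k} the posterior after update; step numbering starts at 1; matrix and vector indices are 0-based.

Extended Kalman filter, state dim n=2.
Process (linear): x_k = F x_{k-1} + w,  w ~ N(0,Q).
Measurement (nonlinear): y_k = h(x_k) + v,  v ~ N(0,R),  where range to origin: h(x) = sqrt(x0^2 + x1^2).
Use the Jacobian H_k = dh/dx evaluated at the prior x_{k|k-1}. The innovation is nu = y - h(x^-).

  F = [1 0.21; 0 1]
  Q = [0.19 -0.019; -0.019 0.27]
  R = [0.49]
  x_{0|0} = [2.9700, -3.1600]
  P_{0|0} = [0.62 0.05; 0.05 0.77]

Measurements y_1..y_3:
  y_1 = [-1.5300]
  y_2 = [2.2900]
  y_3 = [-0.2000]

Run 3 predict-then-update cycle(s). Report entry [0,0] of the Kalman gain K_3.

K[0,0] = 0.5666

step 1: x^-=[2.3064, -3.1600]  P^-=[0.8650 0.1927; 0.1927 1.0400]  H_jac=[0.5895 -0.8077]  S=[1.2856]  K=[0.2756; -0.5650]  nu=[-5.4422]  x^+=[0.8067, -0.0849]  P^+=[0.7673 0.3929; 0.3929 0.6295]
step 2: x^-=[0.7889, -0.0849]  P^-=[1.1501 0.5061; 0.5061 0.8995]  H_jac=[0.9943 -0.1071]  S=[1.5295]  K=[0.7122; 0.2660]  nu=[1.4966]  x^+=[1.8547, 0.3132]  P^+=[0.3743 0.2163; 0.2163 0.7913]
step 3: x^-=[1.9205, 0.3132]  P^-=[0.6900 0.3635; 0.3635 1.0613]  H_jac=[0.9870 0.1609]  S=[1.3051]  K=[0.5666; 0.4057]  nu=[-2.1459]  x^+=[0.7046, -0.5575]  P^+=[0.2710 0.0634; 0.0634 0.8464]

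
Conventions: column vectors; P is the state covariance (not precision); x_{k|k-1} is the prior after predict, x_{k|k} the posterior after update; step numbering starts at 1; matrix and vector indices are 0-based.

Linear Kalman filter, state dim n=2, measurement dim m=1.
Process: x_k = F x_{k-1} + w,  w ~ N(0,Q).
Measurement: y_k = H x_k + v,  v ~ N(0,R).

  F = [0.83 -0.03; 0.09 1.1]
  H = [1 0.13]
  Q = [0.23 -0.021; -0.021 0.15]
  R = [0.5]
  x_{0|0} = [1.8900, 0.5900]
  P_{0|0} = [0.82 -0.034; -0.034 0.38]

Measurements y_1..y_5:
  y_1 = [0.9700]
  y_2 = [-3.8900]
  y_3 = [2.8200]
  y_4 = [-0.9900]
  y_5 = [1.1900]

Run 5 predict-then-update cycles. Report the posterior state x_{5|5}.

x_post = [0.3250, 1.0208]

step 1: x^-=[1.5510, 0.8191]  P^-=[0.7969 -0.0032; -0.0032 0.6097]  S=[1.3064]  K=[0.6097; 0.0582]  nu=[-0.6875]  x^+=[1.1318, 0.7791]  P^+=[0.3113 -0.0496; -0.0496 0.6053]
step 2: x^-=[0.9161, 0.9589]  P^-=[0.4475 -0.0629; -0.0629 0.8751]  S=[0.9459]  K=[0.4644; 0.0538]  nu=[-4.9307]  x^+=[-1.3738, 0.6935]  P^+=[0.2435 -0.0865; -0.0865 0.8724]
step 3: x^-=[-1.1611, 0.6392]  P^-=[0.4028 -0.1103; -0.1103 1.1904]  S=[0.8942]  K=[0.4344; 0.0497]  nu=[3.8980]  x^+=[0.5322, 0.8328]  P^+=[0.2341 -0.1296; -0.1296 1.1882]
step 4: x^-=[0.4168, 0.9640]  P^-=[0.3988 -0.1607; -0.1607 1.5639]  S=[0.8834]  K=[0.4277; 0.0482]  nu=[-1.5321]  x^+=[-0.2386, 0.8902]  P^+=[0.2371 -0.1789; -0.1789 1.5619]
step 5: x^-=[-0.2247, 0.9577]  P^-=[0.4037 -0.2177; -0.2177 2.0064]  S=[0.8810]  K=[0.4261; 0.0489]  nu=[1.2902]  x^+=[0.3250, 1.0208]  P^+=[0.2437 -0.2361; -0.2361 2.0043]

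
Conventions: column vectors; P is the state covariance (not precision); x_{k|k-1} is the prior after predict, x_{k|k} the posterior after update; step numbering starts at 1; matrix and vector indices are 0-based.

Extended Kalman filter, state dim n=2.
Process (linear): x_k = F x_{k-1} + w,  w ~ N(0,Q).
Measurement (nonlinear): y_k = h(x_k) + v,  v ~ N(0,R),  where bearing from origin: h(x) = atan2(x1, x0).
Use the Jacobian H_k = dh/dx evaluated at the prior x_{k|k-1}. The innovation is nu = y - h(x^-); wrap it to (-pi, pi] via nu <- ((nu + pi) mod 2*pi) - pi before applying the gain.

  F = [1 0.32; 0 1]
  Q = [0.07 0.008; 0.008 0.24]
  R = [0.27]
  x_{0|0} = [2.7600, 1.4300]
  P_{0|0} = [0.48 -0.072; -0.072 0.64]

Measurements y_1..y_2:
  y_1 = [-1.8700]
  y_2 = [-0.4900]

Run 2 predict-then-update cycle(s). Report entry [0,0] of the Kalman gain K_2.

step 1: x^-=[3.2176, 1.4300]  P^-=[0.5695 0.1408; 0.1408 0.8800]  H_jac=[-0.1153 0.2595]  S=[0.3284]  K=[-0.0887; 0.6460]  nu=[-2.2882]  x^+=[3.4206, -0.0481]  P^+=[0.5669 0.1596; 0.1596 0.7430]
step 2: x^-=[3.4052, -0.0481]  P^-=[0.8151 0.4054; 0.4054 0.9830]  H_jac=[0.0041 0.2936]  S=[0.3557]  K=[0.3441; 0.8160]  nu=[-0.4759]  x^+=[3.2415, -0.4364]  P^+=[0.7730 0.3055; 0.3055 0.7461]

K[0,0] = 0.3441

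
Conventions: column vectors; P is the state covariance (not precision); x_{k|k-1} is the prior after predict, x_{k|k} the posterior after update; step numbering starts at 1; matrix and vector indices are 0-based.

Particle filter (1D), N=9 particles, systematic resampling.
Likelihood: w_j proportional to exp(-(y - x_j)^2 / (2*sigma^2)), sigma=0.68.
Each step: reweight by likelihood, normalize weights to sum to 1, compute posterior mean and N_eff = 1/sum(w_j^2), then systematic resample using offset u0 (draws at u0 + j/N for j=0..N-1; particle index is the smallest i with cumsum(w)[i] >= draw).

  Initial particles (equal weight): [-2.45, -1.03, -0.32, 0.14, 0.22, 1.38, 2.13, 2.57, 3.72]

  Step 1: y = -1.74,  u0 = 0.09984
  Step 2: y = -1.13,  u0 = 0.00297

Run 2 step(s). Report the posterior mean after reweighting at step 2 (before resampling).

step 1: w=[0.4425, 0.4425, 0.0862, 0.0167, 0.0120, 0.0000, 0.0000, 0.0000, 0.0000]  mean=-1.5626  Neff=2.5031  idx=[0, 0, 0, 0, 1, 1, 1, 1, 4]
step 2: w=[0.0323, 0.0323, 0.0323, 0.0323, 0.2103, 0.2103, 0.2103, 0.2103, 0.0296]  mean=-1.1765  Neff=5.4964  idx=[0, 3, 4, 4, 5, 6, 6, 7, 7]

post_mean = -1.1765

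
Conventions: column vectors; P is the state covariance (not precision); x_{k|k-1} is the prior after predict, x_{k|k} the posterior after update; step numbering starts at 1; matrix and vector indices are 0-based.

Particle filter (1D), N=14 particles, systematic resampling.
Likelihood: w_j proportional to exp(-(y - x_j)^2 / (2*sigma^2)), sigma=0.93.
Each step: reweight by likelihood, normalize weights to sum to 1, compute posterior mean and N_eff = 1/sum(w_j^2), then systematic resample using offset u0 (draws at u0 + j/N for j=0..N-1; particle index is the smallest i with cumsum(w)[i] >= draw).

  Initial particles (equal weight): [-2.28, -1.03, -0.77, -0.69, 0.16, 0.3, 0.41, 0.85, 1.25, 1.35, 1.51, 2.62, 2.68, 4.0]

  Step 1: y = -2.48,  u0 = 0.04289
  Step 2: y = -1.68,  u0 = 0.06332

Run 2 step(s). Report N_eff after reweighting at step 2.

step 1: w=[0.5906, 0.1792, 0.1115, 0.0948, 0.0108, 0.0069, 0.0048, 0.0010, 0.0002, 0.0001, 0.0001, 0.0000, 0.0000, 0.0000]  mean=-1.6753  Neff=2.4844  idx=[0, 0, 0, 0, 0, 0, 0, 0, 1, 1, 1, 2, 3, 3]
step 2: w=[0.0766, 0.0766, 0.0766, 0.0766, 0.0766, 0.0766, 0.0766, 0.0766, 0.0739, 0.0739, 0.0739, 0.0584, 0.0535, 0.0535]  mean=-1.7445  Neff=13.7987  idx=[0, 1, 2, 3, 4, 5, 6, 7, 8, 9, 10, 11, 12, 13]

N_eff = 13.7987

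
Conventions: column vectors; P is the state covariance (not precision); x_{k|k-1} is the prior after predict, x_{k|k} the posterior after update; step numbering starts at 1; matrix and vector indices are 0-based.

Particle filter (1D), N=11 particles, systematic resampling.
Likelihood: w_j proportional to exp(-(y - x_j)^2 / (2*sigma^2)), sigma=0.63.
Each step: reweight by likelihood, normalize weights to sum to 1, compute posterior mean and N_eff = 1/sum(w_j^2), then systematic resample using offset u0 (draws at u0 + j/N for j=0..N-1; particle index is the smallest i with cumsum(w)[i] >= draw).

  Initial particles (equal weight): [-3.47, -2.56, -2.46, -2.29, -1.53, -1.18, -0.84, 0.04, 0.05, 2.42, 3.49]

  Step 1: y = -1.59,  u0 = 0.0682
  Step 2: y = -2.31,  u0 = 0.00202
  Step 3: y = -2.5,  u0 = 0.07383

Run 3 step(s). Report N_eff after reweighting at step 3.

N_eff = 9.3052

step 1: w=[0.0032, 0.0847, 0.1068, 0.1495, 0.2759, 0.2243, 0.1365, 0.0098, 0.0094, 0.0000, 0.0000]  mean=-1.6337  Neff=5.3714  idx=[1, 2, 3, 3, 4, 4, 4, 5, 5, 6, 6]
step 2: w=[0.1588, 0.1670, 0.1717, 0.1717, 0.0798, 0.0798, 0.0798, 0.0344, 0.0344, 0.0113, 0.0113]  mean=-2.0702  Neff=7.4741  idx=[0, 0, 1, 1, 2, 2, 3, 3, 4, 5, 7]
step 3: w=[0.1172, 0.1172, 0.1175, 0.1175, 0.1114, 0.1114, 0.1114, 0.1114, 0.0360, 0.0360, 0.0131]  mean=-2.3240  Neff=9.3052  idx=[0, 1, 2, 2, 3, 4, 5, 6, 6, 7, 9]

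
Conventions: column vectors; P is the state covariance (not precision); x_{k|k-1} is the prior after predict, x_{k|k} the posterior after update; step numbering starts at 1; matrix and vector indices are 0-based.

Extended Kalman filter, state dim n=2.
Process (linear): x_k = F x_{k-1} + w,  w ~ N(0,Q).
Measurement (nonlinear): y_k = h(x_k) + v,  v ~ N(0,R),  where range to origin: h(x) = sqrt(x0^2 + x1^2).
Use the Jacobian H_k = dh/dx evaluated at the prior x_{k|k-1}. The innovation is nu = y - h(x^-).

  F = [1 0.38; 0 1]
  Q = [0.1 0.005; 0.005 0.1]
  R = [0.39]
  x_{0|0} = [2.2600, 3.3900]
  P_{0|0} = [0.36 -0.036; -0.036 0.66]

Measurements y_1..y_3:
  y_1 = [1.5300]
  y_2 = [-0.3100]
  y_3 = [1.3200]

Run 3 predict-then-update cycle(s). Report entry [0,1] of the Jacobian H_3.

H_jac[0,1] = 0.2492

step 1: x^-=[3.5482, 3.3900]  P^-=[0.5279 0.2198; 0.2198 0.7600]  H_jac=[0.7230 0.6908]  S=[1.2483]  K=[0.4274; 0.5479]  nu=[-3.3773]  x^+=[2.1046, 1.5395]  P^+=[0.2999 -0.0725; -0.0725 0.3853]
step 2: x^-=[2.6896, 1.5395]  P^-=[0.4004 0.0789; 0.0789 0.4853]  H_jac=[0.8679 0.4968]  S=[0.8793]  K=[0.4397; 0.3520]  nu=[-3.4090]  x^+=[1.1906, 0.3396]  P^+=[0.2304 -0.0572; -0.0572 0.3763]
step 3: x^-=[1.3196, 0.3396]  P^-=[0.3412 0.0908; 0.0908 0.4763]  H_jac=[0.9684 0.2492]  S=[0.7834]  K=[0.4507; 0.2637]  nu=[-0.0426]  x^+=[1.3004, 0.3284]  P^+=[0.1821 -0.0023; -0.0023 0.4218]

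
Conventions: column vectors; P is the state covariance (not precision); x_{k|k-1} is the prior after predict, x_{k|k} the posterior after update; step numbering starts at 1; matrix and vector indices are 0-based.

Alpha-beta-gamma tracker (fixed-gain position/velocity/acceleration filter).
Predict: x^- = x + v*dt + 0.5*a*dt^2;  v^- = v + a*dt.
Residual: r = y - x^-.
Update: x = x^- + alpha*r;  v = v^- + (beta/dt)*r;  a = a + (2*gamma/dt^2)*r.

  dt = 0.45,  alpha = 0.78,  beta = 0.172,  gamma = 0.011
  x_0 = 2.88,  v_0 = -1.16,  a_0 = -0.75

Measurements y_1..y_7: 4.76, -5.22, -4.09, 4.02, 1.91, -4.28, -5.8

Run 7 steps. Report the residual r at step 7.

resid = -1.2947

step 1: x_pred=2.2821  r=2.4779  x^+=4.2149  v^+=-0.5504  a^+=-0.4808
step 2: x_pred=3.9185  r=-9.1385  x^+=-3.2095  v^+=-4.2597  a^+=-1.4736
step 3: x_pred=-5.2756  r=1.1856  x^+=-4.3508  v^+=-4.4696  a^+=-1.3448
step 4: x_pred=-6.4983  r=10.5183  x^+=1.7060  v^+=-1.0545  a^+=-0.2021
step 5: x_pred=1.2110  r=0.6990  x^+=1.7562  v^+=-0.8782  a^+=-0.1261
step 6: x_pred=1.3482  r=-5.6282  x^+=-3.0418  v^+=-3.0862  a^+=-0.7376
step 7: x_pred=-4.5053  r=-1.2947  x^+=-5.5152  v^+=-3.9130  a^+=-0.8783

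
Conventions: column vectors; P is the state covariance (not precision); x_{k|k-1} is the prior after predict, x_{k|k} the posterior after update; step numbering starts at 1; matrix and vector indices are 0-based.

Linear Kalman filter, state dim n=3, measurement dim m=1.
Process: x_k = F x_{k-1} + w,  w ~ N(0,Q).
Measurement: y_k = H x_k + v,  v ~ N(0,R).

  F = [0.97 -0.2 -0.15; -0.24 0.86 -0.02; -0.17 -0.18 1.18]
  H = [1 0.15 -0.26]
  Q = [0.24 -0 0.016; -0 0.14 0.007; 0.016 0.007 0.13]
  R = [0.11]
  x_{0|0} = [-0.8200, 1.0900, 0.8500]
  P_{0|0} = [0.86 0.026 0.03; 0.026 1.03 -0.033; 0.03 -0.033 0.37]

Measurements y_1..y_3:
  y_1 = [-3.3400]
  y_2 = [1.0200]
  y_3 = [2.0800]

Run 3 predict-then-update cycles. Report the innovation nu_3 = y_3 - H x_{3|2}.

step 1: x^-=[-1.1409, 1.1172, 0.9462]  P^-=[1.0779 -0.3487 -0.1159; -0.3487 0.9422 -0.1708; -0.1159 -0.1708 0.7070]  S=[1.2259]  K=[0.8612; -0.1329; -0.2654]  nu=[-2.1207]  x^+=[-2.9672, 1.3991, 1.5090]  P^+=[0.1687 -0.2083 0.1643; -0.2083 0.9205 -0.2140; 0.1643 -0.2140 0.6207]
step 2: x^-=[-3.3844, 1.8852, 2.0332]  P^-=[0.4697 -0.3501 0.1777; -0.3501 0.9257 -0.3857; 0.1777 -0.3857 1.0412]  S=[0.5036]  K=[0.7367; -0.2203; -0.2996]  nu=[4.6502]  x^+=[0.0415, 0.8610, 0.6402]  P^+=[0.1964 -0.2683 0.2888; -0.2683 0.9013 -0.4189; 0.2888 -0.4189 0.9960]
step 3: x^-=[-0.2280, 0.7177, 0.5934]  P^-=[0.4782 -0.3773 0.3030; -0.3773 0.9463 -0.6278; 0.3030 -0.6278 1.5973]  S=[0.4956]  K=[0.6916; -0.1456; -0.4165]  nu=[2.3546]  x^+=[1.4005, 0.3749, -0.3874]  P^+=[0.2411 -0.3274 0.4458; -0.3274 0.9358 -0.6579; 0.4458 -0.6579 1.5113]

innov = [2.3546]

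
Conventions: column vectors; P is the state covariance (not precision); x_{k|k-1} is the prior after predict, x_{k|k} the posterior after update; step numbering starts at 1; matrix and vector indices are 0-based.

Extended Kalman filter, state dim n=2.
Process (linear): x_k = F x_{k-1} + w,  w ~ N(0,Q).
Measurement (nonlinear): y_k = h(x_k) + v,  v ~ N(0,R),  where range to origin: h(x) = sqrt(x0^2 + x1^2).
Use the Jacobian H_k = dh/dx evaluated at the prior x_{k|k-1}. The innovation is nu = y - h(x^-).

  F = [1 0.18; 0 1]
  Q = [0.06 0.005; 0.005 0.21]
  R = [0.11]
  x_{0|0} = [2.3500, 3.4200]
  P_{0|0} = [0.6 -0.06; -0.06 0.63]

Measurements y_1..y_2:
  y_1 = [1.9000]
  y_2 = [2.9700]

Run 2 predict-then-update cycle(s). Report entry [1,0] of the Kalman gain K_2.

K[1,0] = 0.5191

step 1: x^-=[2.9656, 3.4200]  P^-=[0.6588 0.0584; 0.0584 0.8400]  H_jac=[0.6551 0.7555]  S=[0.9300]  K=[0.5115; 0.7235]  nu=[-2.6267]  x^+=[1.6220, 1.5196]  P^+=[0.4155 -0.2858; -0.2858 0.3532]
step 2: x^-=[1.8955, 1.5196]  P^-=[0.3840 -0.2172; -0.2172 0.5632]  H_jac=[0.7802 0.6255]  S=[0.3521]  K=[0.4651; 0.5191]  nu=[0.5406]  x^+=[2.1470, 1.8002]  P^+=[0.3079 -0.3022; -0.3022 0.4683]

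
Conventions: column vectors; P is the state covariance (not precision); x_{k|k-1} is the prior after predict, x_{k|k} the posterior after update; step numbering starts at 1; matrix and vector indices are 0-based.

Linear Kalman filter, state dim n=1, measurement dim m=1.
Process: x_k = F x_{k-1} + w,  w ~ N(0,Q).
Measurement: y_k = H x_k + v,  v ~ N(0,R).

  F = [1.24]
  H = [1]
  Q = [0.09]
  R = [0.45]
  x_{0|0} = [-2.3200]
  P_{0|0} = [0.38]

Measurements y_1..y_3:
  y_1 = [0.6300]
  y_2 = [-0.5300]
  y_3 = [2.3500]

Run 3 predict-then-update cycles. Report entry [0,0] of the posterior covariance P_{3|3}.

P_post[0,0] = 0.2265

step 1: x^-=[-2.8768]  P^-=[0.6743]  S=[1.1243]  K=[0.5997]  nu=[3.5068]  x^+=[-0.7736]  P^+=[0.2699]
step 2: x^-=[-0.9593]  P^-=[0.5050]  S=[0.9550]  K=[0.5288]  nu=[0.4293]  x^+=[-0.7323]  P^+=[0.2380]
step 3: x^-=[-0.9080]  P^-=[0.4559]  S=[0.9059]  K=[0.5032]  nu=[3.2580]  x^+=[0.7316]  P^+=[0.2265]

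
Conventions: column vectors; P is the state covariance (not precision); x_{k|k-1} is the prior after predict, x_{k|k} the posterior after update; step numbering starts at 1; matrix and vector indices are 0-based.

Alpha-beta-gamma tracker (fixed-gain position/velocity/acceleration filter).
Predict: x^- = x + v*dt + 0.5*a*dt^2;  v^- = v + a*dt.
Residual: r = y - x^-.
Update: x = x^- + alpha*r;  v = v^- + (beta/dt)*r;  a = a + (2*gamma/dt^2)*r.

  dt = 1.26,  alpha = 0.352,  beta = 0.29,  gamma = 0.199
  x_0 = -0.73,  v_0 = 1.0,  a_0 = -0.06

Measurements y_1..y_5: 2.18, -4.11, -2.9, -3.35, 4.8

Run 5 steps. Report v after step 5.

step 1: x_pred=0.4824  r=1.6976  x^+=1.0799  v^+=1.3151  a^+=0.3656
step 2: x_pred=3.0272  r=-7.1372  x^+=0.5149  v^+=0.1331  a^+=-1.4237
step 3: x_pred=-0.4475  r=-2.4525  x^+=-1.3108  v^+=-2.2252  a^+=-2.0385
step 4: x_pred=-5.7327  r=2.3827  x^+=-4.8940  v^+=-4.2453  a^+=-1.4412
step 5: x_pred=-11.3870  r=16.1870  x^+=-5.6892  v^+=-2.3355  a^+=2.6168

v_post = -2.3355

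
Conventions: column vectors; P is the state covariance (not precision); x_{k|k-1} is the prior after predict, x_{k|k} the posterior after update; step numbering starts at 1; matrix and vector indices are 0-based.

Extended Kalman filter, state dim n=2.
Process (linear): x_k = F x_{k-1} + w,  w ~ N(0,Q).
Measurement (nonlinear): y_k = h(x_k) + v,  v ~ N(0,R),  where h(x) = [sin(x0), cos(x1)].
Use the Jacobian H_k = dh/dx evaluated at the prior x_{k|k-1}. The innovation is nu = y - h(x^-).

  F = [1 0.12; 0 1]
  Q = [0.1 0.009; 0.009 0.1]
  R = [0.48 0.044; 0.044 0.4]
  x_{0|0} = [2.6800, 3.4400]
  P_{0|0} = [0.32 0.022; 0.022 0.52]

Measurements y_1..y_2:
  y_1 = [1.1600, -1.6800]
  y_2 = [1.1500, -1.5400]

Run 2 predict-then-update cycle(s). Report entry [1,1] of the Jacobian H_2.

step 1: x^-=[3.0928, 3.4400]  P^-=[0.4328 0.0934; 0.0934 0.6200]  H_jac=[-0.9988 0.0000; 0.0000 0.2940]  S=[0.9117 0.0166; 0.0166 0.4536]  K=[-0.4755 0.0779; -0.1097 0.4059]  nu=[1.1112, -0.7242]  x^+=[2.5080, 3.0242]  P^+=[0.2251 0.0348; 0.0348 0.5358]
step 2: x^-=[2.8709, 3.0242]  P^-=[0.3412 0.1081; 0.1081 0.6358]  H_jac=[-0.9636 0.0000; 0.0000 -0.1171]  S=[0.7968 0.0562; 0.0562 0.4087]  K=[-0.4144 0.0260; -0.1191 -0.1659]  nu=[0.8826, -0.5469]  x^+=[2.4909, 3.0098]  P^+=[0.2053 0.0669; 0.0669 0.6110]

H_jac[1,1] = -0.1171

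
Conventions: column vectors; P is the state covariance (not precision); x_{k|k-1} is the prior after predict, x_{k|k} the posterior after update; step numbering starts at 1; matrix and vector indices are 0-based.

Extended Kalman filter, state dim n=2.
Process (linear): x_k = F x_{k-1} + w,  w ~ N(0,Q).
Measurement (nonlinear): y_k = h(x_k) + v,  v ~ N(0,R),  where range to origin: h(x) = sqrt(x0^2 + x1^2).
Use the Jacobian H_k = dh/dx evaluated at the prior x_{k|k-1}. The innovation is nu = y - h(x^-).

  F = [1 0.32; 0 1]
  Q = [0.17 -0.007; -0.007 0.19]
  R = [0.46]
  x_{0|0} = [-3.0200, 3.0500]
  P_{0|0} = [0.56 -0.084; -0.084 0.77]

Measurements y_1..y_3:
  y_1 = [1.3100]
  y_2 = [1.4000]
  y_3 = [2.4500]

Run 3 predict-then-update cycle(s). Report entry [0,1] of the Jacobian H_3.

step 1: x^-=[-2.0440, 3.0500]  P^-=[0.7551 0.1554; 0.1554 0.9600]  H_jac=[-0.5567 0.8307]  S=[1.2128]  K=[-0.2402; 0.5862]  nu=[-2.3616]  x^+=[-1.4768, 1.6656]  P^+=[0.6851 0.3262; 0.3262 0.5432]
step 2: x^-=[-0.9438, 1.6656]  P^-=[1.1195 0.4930; 0.4930 0.7332]  H_jac=[-0.4930 0.8700]  S=[0.8642]  K=[-0.1424; 0.4569]  nu=[-0.5144]  x^+=[-0.8706, 1.4305]  P^+=[1.1020 0.5492; 0.5492 0.5528]
step 3: x^-=[-0.4128, 1.4305]  P^-=[1.6801 0.7191; 0.7191 0.7428]  H_jac=[-0.2773 0.9608]  S=[0.8917]  K=[0.2524; 0.5767]  nu=[0.9611]  x^+=[-0.1703, 1.9848]  P^+=[1.6233 0.5893; 0.5893 0.4462]

H_jac[0,1] = 0.9608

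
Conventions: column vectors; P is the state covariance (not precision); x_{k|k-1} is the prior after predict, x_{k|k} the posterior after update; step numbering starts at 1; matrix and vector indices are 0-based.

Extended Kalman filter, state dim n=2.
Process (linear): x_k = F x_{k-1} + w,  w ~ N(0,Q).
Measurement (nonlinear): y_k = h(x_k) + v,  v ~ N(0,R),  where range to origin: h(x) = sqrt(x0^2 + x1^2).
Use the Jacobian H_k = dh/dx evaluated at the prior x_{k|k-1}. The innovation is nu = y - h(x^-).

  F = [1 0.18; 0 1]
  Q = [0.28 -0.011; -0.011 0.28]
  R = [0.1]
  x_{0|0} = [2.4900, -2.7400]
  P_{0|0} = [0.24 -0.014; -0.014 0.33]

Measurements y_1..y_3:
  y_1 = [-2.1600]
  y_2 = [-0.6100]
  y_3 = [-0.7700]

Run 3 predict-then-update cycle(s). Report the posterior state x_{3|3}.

x_post = [0.6700, 0.0411]

step 1: x^-=[1.9968, -2.7400]  P^-=[0.5257 0.0344; 0.0344 0.6100]  H_jac=[0.5890 -0.8082]  S=[0.6480]  K=[0.4349; -0.7295]  nu=[-5.5504]  x^+=[-0.4168, 1.3091]  P^+=[0.4031 0.2400; 0.2400 0.2651]
step 2: x^-=[-0.1812, 1.3091]  P^-=[0.7781 0.2767; 0.2767 0.5451]  H_jac=[-0.1371 0.9906]  S=[0.5744]  K=[0.2914; 0.8741]  nu=[-1.9316]  x^+=[-0.7441, -0.3793]  P^+=[0.7293 0.1304; 0.1304 0.1063]
step 3: x^-=[-0.8124, -0.3793]  P^-=[1.0597 0.1385; 0.1385 0.3863]  H_jac=[-0.9061 -0.4231]  S=[1.1453]  K=[-0.8895; -0.2523]  nu=[-1.6666]  x^+=[0.6700, 0.0411]  P^+=[0.1535 -0.1185; -0.1185 0.3134]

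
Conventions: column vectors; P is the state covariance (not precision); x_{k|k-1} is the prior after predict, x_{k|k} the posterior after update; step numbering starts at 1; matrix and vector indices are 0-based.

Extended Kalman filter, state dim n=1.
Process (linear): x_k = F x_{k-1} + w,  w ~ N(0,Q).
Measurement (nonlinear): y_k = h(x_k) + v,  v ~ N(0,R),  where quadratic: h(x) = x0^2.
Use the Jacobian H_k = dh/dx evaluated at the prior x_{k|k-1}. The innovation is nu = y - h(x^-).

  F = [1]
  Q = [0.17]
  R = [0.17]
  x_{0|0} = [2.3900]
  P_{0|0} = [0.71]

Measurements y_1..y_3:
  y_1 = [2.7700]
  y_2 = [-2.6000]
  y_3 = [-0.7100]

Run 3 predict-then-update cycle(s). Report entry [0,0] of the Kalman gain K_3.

K[0,0] = 0.4443

step 1: x^-=[2.3900]  P^-=[0.8800]  H_jac=[4.7800]  S=[20.2766]  K=[0.2075]  nu=[-2.9421]  x^+=[1.7797]  P^+=[0.0074]
step 2: x^-=[1.7797]  P^-=[0.1774]  H_jac=[3.5593]  S=[2.4172]  K=[0.2612]  nu=[-5.7672]  x^+=[0.2733]  P^+=[0.0125]
step 3: x^-=[0.2733]  P^-=[0.1825]  H_jac=[0.5466]  S=[0.2245]  K=[0.4443]  nu=[-0.7847]  x^+=[-0.0753]  P^+=[0.1382]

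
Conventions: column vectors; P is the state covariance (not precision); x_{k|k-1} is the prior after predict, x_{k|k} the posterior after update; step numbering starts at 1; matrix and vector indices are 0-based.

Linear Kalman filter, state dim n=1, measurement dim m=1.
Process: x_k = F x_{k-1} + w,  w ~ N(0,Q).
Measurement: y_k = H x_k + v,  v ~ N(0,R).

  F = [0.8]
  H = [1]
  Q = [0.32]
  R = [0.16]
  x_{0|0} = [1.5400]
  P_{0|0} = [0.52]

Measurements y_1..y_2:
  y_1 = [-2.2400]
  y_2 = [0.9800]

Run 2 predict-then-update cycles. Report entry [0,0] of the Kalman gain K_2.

step 1: x^-=[1.2320]  P^-=[0.6528]  S=[0.8128]  K=[0.8031]  nu=[-3.4720]  x^+=[-1.5565]  P^+=[0.1285]
step 2: x^-=[-1.2452]  P^-=[0.4022]  S=[0.5622]  K=[0.7154]  nu=[2.2252]  x^+=[0.3468]  P^+=[0.1145]

K[0,0] = 0.7154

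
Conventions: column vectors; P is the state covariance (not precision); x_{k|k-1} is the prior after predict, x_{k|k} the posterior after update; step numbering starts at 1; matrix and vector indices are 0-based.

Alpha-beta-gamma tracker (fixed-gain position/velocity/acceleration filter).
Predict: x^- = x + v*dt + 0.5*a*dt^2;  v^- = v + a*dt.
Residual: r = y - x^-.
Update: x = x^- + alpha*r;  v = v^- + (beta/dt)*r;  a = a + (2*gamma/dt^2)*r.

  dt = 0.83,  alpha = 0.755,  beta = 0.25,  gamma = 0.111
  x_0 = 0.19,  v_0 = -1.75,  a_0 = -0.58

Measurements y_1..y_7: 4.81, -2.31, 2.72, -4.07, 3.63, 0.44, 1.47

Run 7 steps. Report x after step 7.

step 1: x_pred=-1.4623  r=6.2723  x^+=3.2733  v^+=-0.3422  a^+=1.4413
step 2: x_pred=3.4857  r=-5.7957  x^+=-0.8900  v^+=-0.8916  a^+=-0.4264
step 3: x_pred=-1.7770  r=4.4970  x^+=1.6182  v^+=0.1090  a^+=1.0227
step 4: x_pred=2.0610  r=-6.1310  x^+=-2.5679  v^+=-0.8889  a^+=-0.9530
step 5: x_pred=-3.6339  r=7.2639  x^+=1.8503  v^+=0.5081  a^+=1.3878
step 6: x_pred=2.7501  r=-2.3101  x^+=1.0060  v^+=0.9642  a^+=0.6434
step 7: x_pred=2.0279  r=-0.5579  x^+=1.6067  v^+=1.3302  a^+=0.4636

x_post = 1.6067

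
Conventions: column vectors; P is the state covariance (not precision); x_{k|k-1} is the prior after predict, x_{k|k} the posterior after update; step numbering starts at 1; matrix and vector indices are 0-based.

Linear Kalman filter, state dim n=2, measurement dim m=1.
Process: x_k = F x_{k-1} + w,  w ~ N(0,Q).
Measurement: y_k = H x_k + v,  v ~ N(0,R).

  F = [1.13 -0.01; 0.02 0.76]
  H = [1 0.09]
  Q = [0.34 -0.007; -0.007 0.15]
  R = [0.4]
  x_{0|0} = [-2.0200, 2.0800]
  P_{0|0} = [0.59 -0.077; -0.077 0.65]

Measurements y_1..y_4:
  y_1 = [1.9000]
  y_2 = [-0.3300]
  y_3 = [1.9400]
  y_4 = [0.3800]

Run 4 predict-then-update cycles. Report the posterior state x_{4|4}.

step 1: x^-=[-2.3034, 1.5404]  P^-=[1.0952 -0.0647; -0.0647 0.5233]  S=[1.4878]  K=[0.7322; -0.0118]  nu=[4.0648]  x^+=[0.6728, 1.4923]  P^+=[0.2975 -0.0518; -0.0518 0.5231]
step 2: x^-=[0.7454, 1.1476]  P^-=[0.7212 -0.0487; -0.0487 0.4507]  S=[1.1160]  K=[0.6422; -0.0073]  nu=[-1.1787]  x^+=[-0.0116, 1.1562]  P^+=[0.2608 -0.0435; -0.0435 0.4506]
step 3: x^-=[-0.0247, 0.8785]  P^-=[0.6741 -0.0419; -0.0419 0.4091]  S=[1.0698]  K=[0.6265; -0.0047]  nu=[1.8856]  x^+=[1.1567, 0.8696]  P^+=[0.2541 -0.0387; -0.0387 0.4090]
step 4: x^-=[1.2984, 0.6840]  P^-=[0.6654 -0.0376; -0.0376 0.3852]  S=[1.0617]  K=[0.6235; -0.0028]  nu=[-0.9800]  x^+=[0.6874, 0.6867]  P^+=[0.2526 -0.0358; -0.0358 0.3852]

x_post = [0.6874, 0.6867]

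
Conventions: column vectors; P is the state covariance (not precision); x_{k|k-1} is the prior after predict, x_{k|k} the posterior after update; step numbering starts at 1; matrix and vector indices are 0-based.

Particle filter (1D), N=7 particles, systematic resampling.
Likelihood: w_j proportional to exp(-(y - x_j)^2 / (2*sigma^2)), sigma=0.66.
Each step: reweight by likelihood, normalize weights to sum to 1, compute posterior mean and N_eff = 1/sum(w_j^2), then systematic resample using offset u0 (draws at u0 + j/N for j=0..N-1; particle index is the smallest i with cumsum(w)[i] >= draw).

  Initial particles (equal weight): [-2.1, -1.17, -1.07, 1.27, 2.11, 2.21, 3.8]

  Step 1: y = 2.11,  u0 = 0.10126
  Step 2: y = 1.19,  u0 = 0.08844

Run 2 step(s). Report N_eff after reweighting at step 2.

N_eff = 5.4560

step 1: w=[0.0000, 0.0000, 0.0000, 0.1800, 0.4047, 0.4000, 0.0153]  mean=2.0245  Neff=2.8056  idx=[3, 4, 4, 4, 5, 5, 5]
step 2: w=[0.3269, 0.1246, 0.1246, 0.1246, 0.0997, 0.0997, 0.0997]  mean=1.8654  Neff=5.4560  idx=[0, 0, 1, 2, 3, 5, 6]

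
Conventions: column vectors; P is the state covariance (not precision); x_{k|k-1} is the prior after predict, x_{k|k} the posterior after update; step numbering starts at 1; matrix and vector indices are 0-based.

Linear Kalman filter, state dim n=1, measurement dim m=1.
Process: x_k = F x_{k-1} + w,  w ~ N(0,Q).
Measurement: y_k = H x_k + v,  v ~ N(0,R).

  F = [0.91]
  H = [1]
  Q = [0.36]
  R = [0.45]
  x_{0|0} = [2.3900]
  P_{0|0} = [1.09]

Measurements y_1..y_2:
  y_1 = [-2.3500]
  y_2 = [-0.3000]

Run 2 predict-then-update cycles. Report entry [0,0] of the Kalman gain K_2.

step 1: x^-=[2.1749]  P^-=[1.2626]  S=[1.7126]  K=[0.7372]  nu=[-4.5249]  x^+=[-1.1611]  P^+=[0.3318]
step 2: x^-=[-1.0566]  P^-=[0.6347]  S=[1.0847]  K=[0.5852]  nu=[0.7566]  x^+=[-0.6139]  P^+=[0.2633]

K[0,0] = 0.5852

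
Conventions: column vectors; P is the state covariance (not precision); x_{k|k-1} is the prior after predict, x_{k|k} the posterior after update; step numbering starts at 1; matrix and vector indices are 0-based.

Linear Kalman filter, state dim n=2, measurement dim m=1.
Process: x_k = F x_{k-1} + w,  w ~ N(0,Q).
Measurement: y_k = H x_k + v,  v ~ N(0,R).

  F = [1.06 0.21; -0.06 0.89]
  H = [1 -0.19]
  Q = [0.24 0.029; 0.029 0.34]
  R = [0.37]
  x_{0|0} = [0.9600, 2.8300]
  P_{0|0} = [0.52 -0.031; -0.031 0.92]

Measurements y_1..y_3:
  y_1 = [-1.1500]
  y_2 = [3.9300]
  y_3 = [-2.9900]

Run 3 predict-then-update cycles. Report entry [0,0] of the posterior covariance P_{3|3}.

P_post[0,0] = 0.3073

step 1: x^-=[1.6119, 2.4611]  P^-=[0.8510 0.1390; 0.1390 1.0739]  S=[1.2070]  K=[0.6832; -0.0539]  nu=[-2.2943]  x^+=[0.0444, 2.5847]  P^+=[0.2876 0.1834; 0.1834 1.0704]
step 2: x^-=[0.5899, 2.2977]  P^-=[0.6921 0.3815; 0.3815 1.1693]  S=[0.9593]  K=[0.6459; 0.1661]  nu=[3.7767]  x^+=[3.0291, 2.9251]  P^+=[0.2919 0.2786; 0.2786 1.1428]
step 3: x^-=[3.8251, 2.4215]  P^-=[0.7424 0.4834; 0.4834 1.2165]  S=[0.9727]  K=[0.6689; 0.2593]  nu=[-6.3550]  x^+=[-0.4255, 0.7737]  P^+=[0.3073 0.3147; 0.3147 1.1511]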